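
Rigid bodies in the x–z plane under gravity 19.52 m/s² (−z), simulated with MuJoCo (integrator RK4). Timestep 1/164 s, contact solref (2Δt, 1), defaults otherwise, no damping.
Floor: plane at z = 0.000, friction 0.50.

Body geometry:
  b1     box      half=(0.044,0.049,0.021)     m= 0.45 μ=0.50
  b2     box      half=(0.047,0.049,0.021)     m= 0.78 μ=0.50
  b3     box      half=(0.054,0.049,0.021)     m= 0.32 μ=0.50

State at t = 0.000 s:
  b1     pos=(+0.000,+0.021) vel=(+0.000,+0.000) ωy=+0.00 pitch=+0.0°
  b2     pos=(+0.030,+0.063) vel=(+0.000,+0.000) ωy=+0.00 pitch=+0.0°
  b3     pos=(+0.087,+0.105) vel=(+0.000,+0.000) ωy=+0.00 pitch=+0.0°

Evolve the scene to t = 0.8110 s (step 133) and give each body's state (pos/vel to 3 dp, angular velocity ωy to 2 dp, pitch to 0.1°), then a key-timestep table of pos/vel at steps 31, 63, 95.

State at t = 0.8110 s:
  b1     pos=(+0.000,+0.021) vel=(+0.000,+0.000) ωy=+0.00 pitch=+0.0°
  b2     pos=(+0.030,+0.063) vel=(+0.000,+0.000) ωy=+0.00 pitch=+0.1°
  b3     pos=(+0.112,+0.054) vel=(+0.000,+0.000) ωy=+0.00 pitch=+90.0°

Key-timestep trajectory:
   step    t(s)  b1.x    b1.z    b1.vx   b1.vz   b2.x    b2.z    b2.vx   b2.vz   b3.x    b3.z    b3.vx   b3.vz 
     31  0.1890   +0.000  +0.021  +0.000  +0.000   +0.030  +0.063  +0.000  +0.000   +0.120  +0.055  +0.148  +0.135
     63  0.3841   +0.000  +0.021  +0.000  +0.000   +0.030  +0.063  +0.000  +0.000   +0.106  +0.055  -0.111  +0.057
     95  0.5793   +0.000  +0.021  +0.000  +0.000   +0.030  +0.063  +0.000  +0.000   +0.110  +0.054  -0.082  +0.037


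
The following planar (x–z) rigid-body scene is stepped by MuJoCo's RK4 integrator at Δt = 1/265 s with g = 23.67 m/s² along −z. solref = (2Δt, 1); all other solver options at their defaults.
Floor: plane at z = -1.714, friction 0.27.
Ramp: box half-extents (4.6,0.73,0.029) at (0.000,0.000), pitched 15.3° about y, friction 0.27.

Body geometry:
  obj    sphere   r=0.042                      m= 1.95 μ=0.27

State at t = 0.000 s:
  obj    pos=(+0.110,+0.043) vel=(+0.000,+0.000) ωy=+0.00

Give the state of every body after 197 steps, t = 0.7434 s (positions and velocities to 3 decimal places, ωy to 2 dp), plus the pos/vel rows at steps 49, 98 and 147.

State at t = 0.7434 s:
  obj    pos=(+1.299,-0.282) vel=(+3.199,-0.875) ωy=+78.95

Key-timestep trajectory:
   step    t(s)  obj.x    obj.z    obj.vx   obj.vz 
     49  0.1849   +0.184  +0.023  +0.796  -0.218
     98  0.3698   +0.404  -0.037  +1.591  -0.435
    147  0.5547   +0.772  -0.138  +2.387  -0.653


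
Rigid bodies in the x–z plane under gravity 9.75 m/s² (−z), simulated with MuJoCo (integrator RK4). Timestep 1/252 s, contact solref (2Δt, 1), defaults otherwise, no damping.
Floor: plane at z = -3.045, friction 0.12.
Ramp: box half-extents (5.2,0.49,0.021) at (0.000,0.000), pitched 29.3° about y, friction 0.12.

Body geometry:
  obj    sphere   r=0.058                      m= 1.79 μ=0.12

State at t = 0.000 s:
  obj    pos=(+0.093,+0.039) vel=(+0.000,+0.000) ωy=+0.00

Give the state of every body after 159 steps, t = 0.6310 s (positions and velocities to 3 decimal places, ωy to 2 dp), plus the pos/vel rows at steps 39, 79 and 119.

State at t = 0.6310 s:
  obj    pos=(+0.744,-0.327) vel=(+2.058,-1.172) ωy=+27.66

Key-timestep trajectory:
   step    t(s)  obj.x    obj.z    obj.vx   obj.vz 
     39  0.1548   +0.132  +0.017  +0.510  -0.274
     79  0.3135   +0.254  -0.052  +1.026  -0.573
    119  0.4722   +0.458  -0.166  +1.542  -0.874


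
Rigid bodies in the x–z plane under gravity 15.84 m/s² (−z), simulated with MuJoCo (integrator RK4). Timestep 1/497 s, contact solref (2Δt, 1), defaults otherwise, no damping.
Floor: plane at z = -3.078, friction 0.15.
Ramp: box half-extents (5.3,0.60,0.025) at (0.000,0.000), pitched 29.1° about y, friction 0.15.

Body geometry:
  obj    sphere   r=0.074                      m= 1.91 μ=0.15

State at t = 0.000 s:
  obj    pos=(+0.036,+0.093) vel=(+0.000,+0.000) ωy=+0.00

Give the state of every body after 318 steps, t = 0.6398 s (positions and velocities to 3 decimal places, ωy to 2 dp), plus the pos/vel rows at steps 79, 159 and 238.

State at t = 0.6398 s:
  obj    pos=(+1.044,-0.468) vel=(+3.151,-1.747) ωy=+44.81

Key-timestep trajectory:
   step    t(s)  obj.x    obj.z    obj.vx   obj.vz 
     79  0.1590   +0.099  +0.058  +0.782  -0.441
    159  0.3199   +0.288  -0.047  +1.576  -0.876
    238  0.4789   +0.601  -0.221  +2.357  -1.313


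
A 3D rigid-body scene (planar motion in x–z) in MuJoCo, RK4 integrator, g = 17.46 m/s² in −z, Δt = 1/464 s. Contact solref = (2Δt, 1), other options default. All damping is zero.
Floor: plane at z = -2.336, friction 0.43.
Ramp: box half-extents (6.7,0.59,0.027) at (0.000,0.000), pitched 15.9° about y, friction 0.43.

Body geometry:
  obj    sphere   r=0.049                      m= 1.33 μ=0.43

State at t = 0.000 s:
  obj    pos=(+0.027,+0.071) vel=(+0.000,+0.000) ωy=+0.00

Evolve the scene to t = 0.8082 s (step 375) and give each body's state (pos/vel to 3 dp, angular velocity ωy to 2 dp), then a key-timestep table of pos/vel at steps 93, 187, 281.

State at t = 0.8082 s:
  obj    pos=(+1.100,-0.234) vel=(+2.656,-0.756) ωy=+56.35

Key-timestep trajectory:
   step    t(s)  obj.x    obj.z    obj.vx   obj.vz 
     93  0.2004   +0.093  +0.052  +0.659  -0.188
    187  0.4030   +0.294  -0.005  +1.324  -0.377
    281  0.6056   +0.630  -0.100  +1.990  -0.567


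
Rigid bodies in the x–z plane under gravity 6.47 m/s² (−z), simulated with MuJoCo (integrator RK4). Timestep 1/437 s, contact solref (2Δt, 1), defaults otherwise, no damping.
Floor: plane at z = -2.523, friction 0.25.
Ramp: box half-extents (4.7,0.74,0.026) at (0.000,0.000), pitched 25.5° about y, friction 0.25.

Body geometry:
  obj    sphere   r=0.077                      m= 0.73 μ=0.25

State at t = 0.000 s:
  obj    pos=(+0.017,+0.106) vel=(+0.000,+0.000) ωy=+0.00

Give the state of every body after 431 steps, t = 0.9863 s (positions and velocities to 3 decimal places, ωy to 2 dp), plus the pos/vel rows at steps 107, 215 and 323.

State at t = 0.9863 s:
  obj    pos=(+0.890,-0.311) vel=(+1.771,-0.845) ωy=+25.48

Key-timestep trajectory:
   step    t(s)  obj.x    obj.z    obj.vx   obj.vz 
    107  0.2449   +0.071  +0.080  +0.440  -0.210
    215  0.4920   +0.234  +0.002  +0.884  -0.421
    323  0.7391   +0.508  -0.128  +1.327  -0.633


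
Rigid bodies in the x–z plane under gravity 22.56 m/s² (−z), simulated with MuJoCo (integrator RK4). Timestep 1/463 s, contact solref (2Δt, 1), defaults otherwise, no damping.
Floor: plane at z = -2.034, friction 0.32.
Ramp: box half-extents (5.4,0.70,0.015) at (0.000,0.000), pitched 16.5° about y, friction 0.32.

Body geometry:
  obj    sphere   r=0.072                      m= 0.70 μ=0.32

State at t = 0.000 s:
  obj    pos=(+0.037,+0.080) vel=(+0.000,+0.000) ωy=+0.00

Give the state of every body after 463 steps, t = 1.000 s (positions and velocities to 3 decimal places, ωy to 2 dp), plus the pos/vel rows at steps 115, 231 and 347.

State at t = 1.000 s:
  obj    pos=(+2.231,-0.570) vel=(+4.388,-1.300) ωy=+63.56

Key-timestep trajectory:
   step    t(s)  obj.x    obj.z    obj.vx   obj.vz 
    115  0.2484   +0.172  +0.040  +1.090  -0.323
    231  0.4989   +0.583  -0.082  +2.189  -0.649
    347  0.7495   +1.269  -0.285  +3.289  -0.974


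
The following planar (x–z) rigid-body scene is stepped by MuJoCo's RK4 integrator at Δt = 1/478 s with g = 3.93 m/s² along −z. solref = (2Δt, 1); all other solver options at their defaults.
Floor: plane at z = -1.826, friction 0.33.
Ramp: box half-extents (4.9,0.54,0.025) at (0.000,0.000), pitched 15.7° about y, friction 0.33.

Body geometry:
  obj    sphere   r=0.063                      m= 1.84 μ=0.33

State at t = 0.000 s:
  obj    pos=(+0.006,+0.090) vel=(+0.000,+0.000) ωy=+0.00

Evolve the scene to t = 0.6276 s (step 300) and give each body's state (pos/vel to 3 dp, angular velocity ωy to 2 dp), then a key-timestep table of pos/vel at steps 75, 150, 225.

State at t = 0.6276 s:
  obj    pos=(+0.150,+0.049) vel=(+0.459,-0.129) ωy=+7.57

Key-timestep trajectory:
   step    t(s)  obj.x    obj.z    obj.vx   obj.vz 
     75  0.1569   +0.015  +0.087  +0.115  -0.032
    150  0.3138   +0.042  +0.080  +0.229  -0.065
    225  0.4707   +0.087  +0.067  +0.344  -0.097


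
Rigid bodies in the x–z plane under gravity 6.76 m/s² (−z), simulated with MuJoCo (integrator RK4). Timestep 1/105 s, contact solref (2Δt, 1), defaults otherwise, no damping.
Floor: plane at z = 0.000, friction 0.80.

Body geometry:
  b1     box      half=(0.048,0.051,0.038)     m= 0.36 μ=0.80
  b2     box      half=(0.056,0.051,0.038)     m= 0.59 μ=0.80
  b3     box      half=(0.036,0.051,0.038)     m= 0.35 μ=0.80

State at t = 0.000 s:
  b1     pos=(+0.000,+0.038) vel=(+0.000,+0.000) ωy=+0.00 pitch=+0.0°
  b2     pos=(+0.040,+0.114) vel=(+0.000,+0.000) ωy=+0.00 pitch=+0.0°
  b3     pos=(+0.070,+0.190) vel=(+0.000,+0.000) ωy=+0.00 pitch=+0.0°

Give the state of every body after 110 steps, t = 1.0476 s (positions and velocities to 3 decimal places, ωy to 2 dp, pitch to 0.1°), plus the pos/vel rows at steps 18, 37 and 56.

State at t = 1.0476 s:
  b1     pos=(+0.000,+0.038) vel=(+0.000,+0.000) ωy=+0.00 pitch=+0.0°
  b2     pos=(+0.094,+0.056) vel=(+0.000,+0.000) ωy=+0.00 pitch=+90.0°
  b3     pos=(+0.198,+0.036) vel=(+0.000,+0.000) ωy=+0.00 pitch=+90.0°

Key-timestep trajectory:
   step    t(s)  b1.x    b1.z    b1.vx   b1.vz   b2.x    b2.z    b2.vx   b2.vz   b3.x    b3.z    b3.vx   b3.vz 
     18  0.1714   +0.000  +0.038  +0.000  +0.000   +0.043  +0.114  +0.031  +0.005   +0.078  +0.188  +0.092  -0.024
     37  0.3524   +0.000  +0.038  -0.002  +0.000   +0.056  +0.114  +0.135  -0.026   +0.113  +0.172  +0.339  -0.226
     56  0.5333   +0.000  +0.038  +0.000  +0.000   +0.092  +0.067  +0.227  -0.741   +0.188  +0.044  +0.431  -1.296


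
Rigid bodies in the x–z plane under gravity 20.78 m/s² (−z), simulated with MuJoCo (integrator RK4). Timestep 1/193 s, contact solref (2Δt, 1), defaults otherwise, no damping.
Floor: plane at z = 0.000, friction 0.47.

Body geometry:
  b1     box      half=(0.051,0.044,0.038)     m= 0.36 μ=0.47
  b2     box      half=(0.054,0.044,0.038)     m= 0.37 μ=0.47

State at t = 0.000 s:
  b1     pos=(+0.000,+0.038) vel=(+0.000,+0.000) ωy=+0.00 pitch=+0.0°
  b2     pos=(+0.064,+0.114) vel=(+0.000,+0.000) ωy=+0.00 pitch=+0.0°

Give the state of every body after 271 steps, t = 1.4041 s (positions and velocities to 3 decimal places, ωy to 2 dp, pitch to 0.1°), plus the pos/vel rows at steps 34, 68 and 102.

State at t = 1.4041 s:
  b1     pos=(+0.000,+0.038) vel=(+0.000,+0.000) ωy=+0.00 pitch=+0.0°
  b2     pos=(+0.116,+0.054) vel=(+0.000,+0.000) ωy=+0.00 pitch=+90.0°

Key-timestep trajectory:
   step    t(s)  b1.x    b1.z    b1.vx   b1.vz   b2.x    b2.z    b2.vx   b2.vz 
     34  0.1762   +0.000  +0.038  +0.000  +0.000   +0.120  +0.052  +0.547  +0.187
     68  0.3523   +0.000  +0.038  +0.000  +0.000   +0.149  +0.066  -0.006  -0.001
    102  0.5285   +0.000  +0.038  +0.000  +0.000   +0.115  +0.053  -0.308  -0.027


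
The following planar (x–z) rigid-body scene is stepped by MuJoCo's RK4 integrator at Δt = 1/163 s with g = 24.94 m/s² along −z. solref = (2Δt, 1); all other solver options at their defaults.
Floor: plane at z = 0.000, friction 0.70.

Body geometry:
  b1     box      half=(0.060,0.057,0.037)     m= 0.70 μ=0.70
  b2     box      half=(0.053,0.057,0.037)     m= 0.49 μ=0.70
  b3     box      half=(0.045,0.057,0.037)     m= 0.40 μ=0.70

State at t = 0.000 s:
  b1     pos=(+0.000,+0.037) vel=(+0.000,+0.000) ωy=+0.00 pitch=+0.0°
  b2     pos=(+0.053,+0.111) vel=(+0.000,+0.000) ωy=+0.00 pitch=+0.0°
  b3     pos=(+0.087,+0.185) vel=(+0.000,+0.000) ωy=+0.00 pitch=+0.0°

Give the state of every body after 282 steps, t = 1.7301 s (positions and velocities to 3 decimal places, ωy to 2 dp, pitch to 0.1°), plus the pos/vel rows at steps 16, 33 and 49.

State at t = 1.7301 s:
  b1     pos=(+0.000,+0.037) vel=(+0.000,+0.000) ωy=+0.00 pitch=+0.0°
  b2     pos=(+0.105,+0.053) vel=(+0.000,+0.000) ωy=+0.00 pitch=+90.0°
  b3     pos=(+0.211,+0.045) vel=(+0.000,+0.000) ωy=+0.00 pitch=+90.0°

Key-timestep trajectory:
   step    t(s)  b1.x    b1.z    b1.vx   b1.vz   b2.x    b2.z    b2.vx   b2.vz   b3.x    b3.z    b3.vx   b3.vz 
     16  0.0982   +0.000  +0.037  -0.001  +0.000   +0.059  +0.111  +0.134  +0.007   +0.104  +0.179  +0.381  -0.188
     33  0.2025   +0.000  +0.037  +0.000  +0.001   +0.090  +0.096  +0.441  -0.656   +0.175  +0.103  +0.829  -1.734
     49  0.3006   +0.000  +0.037  +0.000  +0.000   +0.105  +0.052  -0.020  +0.039   +0.214  +0.047  -0.168  -0.093


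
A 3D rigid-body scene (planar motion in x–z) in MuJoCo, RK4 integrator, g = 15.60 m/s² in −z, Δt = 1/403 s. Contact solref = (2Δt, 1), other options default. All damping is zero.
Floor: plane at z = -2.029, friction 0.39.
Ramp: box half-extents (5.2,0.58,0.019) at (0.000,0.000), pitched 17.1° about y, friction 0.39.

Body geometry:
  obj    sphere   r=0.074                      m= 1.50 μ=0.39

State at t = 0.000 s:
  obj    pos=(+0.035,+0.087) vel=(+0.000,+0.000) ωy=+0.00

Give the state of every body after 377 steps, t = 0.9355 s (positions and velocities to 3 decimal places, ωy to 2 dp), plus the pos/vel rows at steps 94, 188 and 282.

State at t = 0.9355 s:
  obj    pos=(+1.405,-0.335) vel=(+2.930,-0.901) ωy=+41.42

Key-timestep trajectory:
   step    t(s)  obj.x    obj.z    obj.vx   obj.vz 
     94  0.2333   +0.120  +0.060  +0.731  -0.225
    188  0.4665   +0.376  -0.018  +1.461  -0.449
    282  0.6998   +0.802  -0.149  +2.191  -0.674


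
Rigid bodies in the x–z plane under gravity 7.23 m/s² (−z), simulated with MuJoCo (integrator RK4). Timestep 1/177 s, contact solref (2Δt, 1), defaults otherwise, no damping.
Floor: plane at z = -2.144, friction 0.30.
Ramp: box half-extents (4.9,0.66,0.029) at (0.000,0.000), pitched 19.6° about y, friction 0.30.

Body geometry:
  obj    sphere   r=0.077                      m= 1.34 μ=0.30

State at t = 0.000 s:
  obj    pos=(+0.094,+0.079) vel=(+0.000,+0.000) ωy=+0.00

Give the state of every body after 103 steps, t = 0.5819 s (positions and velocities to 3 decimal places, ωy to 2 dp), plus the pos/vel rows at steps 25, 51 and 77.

State at t = 0.5819 s:
  obj    pos=(+0.370,-0.019) vel=(+0.950,-0.338) ωy=+13.09

Key-timestep trajectory:
   step    t(s)  obj.x    obj.z    obj.vx   obj.vz 
     25  0.1412   +0.110  +0.073  +0.231  -0.082
     51  0.2881   +0.162  +0.055  +0.470  -0.167
     77  0.4350   +0.248  +0.024  +0.710  -0.253


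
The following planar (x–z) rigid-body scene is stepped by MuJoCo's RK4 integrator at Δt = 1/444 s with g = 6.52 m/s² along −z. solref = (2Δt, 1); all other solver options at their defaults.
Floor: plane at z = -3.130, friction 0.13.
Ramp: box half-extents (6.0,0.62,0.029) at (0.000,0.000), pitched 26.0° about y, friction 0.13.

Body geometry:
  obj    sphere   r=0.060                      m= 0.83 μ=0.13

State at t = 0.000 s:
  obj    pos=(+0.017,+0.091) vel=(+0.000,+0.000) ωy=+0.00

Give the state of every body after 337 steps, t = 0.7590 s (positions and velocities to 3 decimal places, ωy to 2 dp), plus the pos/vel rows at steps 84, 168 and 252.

State at t = 0.7590 s:
  obj    pos=(+0.560,-0.174) vel=(+1.431,-0.696) ωy=+24.08

Key-timestep trajectory:
   step    t(s)  obj.x    obj.z    obj.vx   obj.vz 
     84  0.1892   +0.051  +0.074  +0.358  -0.172
    168  0.3784   +0.152  +0.025  +0.715  -0.342
    252  0.5676   +0.321  -0.057  +1.070  -0.522


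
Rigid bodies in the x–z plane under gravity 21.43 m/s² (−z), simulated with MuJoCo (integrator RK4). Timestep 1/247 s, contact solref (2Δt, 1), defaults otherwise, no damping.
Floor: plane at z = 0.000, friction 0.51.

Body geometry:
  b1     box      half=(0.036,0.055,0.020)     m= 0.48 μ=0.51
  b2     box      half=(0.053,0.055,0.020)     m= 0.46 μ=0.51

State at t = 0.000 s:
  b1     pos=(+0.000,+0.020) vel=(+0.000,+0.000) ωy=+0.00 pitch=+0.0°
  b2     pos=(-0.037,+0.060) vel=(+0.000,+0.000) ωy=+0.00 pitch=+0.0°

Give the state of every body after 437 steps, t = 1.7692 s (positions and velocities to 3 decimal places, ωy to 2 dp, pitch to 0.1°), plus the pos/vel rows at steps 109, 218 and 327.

State at t = 1.7692 s:
  b1     pos=(+0.001,+0.020) vel=(+0.001,+0.000) ωy=+0.00 pitch=+0.0°
  b2     pos=(-0.053,+0.051) vel=(+0.000,-0.001) ωy=+0.03 pitch=-42.8°

Key-timestep trajectory:
   step    t(s)  b1.x    b1.z    b1.vx   b1.vz   b2.x    b2.z    b2.vx   b2.vz 
    109  0.4413   +0.000  +0.020  +0.001  +0.000   -0.052  +0.052  +0.000  -0.001
    218  0.8826   +0.000  +0.020  +0.001  +0.000   -0.053  +0.051  +0.000  -0.001
    327  1.3239   +0.001  +0.020  +0.001  +0.000   -0.053  +0.051  +0.000  -0.001


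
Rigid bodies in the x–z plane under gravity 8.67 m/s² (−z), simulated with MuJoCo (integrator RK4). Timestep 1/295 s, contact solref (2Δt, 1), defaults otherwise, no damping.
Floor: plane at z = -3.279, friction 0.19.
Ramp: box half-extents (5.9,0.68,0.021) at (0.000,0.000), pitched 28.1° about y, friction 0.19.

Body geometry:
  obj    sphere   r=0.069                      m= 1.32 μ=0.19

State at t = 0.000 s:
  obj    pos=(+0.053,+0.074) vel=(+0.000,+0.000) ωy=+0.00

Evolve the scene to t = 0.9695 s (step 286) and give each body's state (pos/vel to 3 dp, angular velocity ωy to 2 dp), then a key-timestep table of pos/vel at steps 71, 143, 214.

State at t = 0.9695 s:
  obj    pos=(+1.262,-0.572) vel=(+2.495,-1.332) ωy=+40.98

Key-timestep trajectory:
   step    t(s)  obj.x    obj.z    obj.vx   obj.vz 
     71  0.2407   +0.128  +0.034  +0.619  -0.331
    143  0.4847   +0.355  -0.088  +1.247  -0.666
    214  0.7254   +0.730  -0.288  +1.867  -0.997


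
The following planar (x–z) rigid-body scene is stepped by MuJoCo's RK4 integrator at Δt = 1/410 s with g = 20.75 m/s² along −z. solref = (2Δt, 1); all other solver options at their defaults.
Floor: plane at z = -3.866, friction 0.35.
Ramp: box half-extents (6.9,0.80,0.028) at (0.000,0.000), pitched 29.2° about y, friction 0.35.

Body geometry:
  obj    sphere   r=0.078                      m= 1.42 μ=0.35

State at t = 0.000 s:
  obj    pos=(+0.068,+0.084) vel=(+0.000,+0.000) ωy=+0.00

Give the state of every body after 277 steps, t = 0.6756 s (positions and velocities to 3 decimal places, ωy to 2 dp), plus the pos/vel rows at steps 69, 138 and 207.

State at t = 0.6756 s:
  obj    pos=(+1.508,-0.722) vel=(+4.264,-2.383) ωy=+62.62

Key-timestep trajectory:
   step    t(s)  obj.x    obj.z    obj.vx   obj.vz 
     69  0.1683   +0.157  +0.034  +1.062  -0.594
    138  0.3366   +0.425  -0.116  +2.125  -1.187
    207  0.5049   +0.872  -0.366  +3.187  -1.781


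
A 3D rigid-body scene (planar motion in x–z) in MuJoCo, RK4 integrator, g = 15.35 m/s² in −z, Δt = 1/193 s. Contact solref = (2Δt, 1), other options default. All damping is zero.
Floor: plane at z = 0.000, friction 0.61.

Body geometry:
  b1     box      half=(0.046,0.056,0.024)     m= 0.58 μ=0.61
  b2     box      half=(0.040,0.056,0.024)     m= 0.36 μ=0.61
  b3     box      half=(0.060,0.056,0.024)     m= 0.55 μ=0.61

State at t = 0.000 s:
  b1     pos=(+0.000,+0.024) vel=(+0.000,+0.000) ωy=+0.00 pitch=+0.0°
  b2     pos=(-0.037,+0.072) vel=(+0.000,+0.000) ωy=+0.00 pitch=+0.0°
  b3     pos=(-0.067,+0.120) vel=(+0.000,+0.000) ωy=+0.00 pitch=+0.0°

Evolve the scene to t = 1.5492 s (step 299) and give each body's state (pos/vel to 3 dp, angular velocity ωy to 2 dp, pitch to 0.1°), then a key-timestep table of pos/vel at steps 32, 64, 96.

State at t = 1.5492 s:
  b1     pos=(+0.000,+0.024) vel=(+0.000,+0.000) ωy=+0.00 pitch=+0.0°
  b2     pos=(-0.079,+0.040) vel=(+0.000,+0.000) ωy=+0.00 pitch=-90.0°
  b3     pos=(-0.245,+0.024) vel=(+0.000,+0.000) ωy=+0.00 pitch=+180.0°

Key-timestep trajectory:
   step    t(s)  b1.x    b1.z    b1.vx   b1.vz   b2.x    b2.z    b2.vx   b2.vz   b3.x    b3.z    b3.vx   b3.vz 
     32  0.1658   +0.000  +0.024  +0.001  +0.000   -0.052  +0.073  -0.246  -0.047   -0.104  +0.096  -0.474  -0.536
     64  0.3316   +0.000  +0.024  +0.000  +0.000   -0.087  +0.044  +0.042  -0.014   -0.168  +0.063  -0.261  +0.089
     96  0.4974   +0.000  +0.024  +0.000  +0.000   -0.079  +0.040  +0.006  +0.006   -0.208  +0.059  -0.378  -0.155


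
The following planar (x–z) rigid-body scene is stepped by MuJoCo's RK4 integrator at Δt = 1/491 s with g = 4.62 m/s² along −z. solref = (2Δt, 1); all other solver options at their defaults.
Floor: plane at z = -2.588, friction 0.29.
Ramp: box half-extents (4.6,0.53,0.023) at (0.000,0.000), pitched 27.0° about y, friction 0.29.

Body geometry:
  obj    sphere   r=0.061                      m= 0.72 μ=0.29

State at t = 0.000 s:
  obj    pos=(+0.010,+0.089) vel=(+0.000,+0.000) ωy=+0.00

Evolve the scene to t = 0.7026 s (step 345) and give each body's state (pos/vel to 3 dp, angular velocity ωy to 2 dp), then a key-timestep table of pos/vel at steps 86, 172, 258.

State at t = 0.7026 s:
  obj    pos=(+0.340,-0.079) vel=(+0.938,-0.478) ωy=+17.26

Key-timestep trajectory:
   step    t(s)  obj.x    obj.z    obj.vx   obj.vz 
     86  0.1752   +0.031  +0.079  +0.234  -0.119
    172  0.3503   +0.092  +0.047  +0.468  -0.238
    258  0.5255   +0.194  -0.005  +0.701  -0.357


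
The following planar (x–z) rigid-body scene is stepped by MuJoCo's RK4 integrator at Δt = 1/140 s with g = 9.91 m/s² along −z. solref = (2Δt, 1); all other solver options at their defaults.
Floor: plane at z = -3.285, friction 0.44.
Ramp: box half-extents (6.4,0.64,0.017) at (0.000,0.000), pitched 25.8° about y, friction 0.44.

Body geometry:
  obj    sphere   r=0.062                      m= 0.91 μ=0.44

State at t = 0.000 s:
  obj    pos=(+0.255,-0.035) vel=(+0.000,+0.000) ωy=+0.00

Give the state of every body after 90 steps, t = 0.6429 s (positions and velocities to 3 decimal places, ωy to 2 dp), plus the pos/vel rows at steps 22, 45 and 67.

State at t = 0.6429 s:
  obj    pos=(+0.828,-0.313) vel=(+1.783,-0.862) ωy=+31.93

Key-timestep trajectory:
   step    t(s)  obj.x    obj.z    obj.vx   obj.vz 
     22  0.1571   +0.289  -0.052  +0.436  -0.211
     45  0.3214   +0.398  -0.105  +0.892  -0.431
     67  0.4786   +0.573  -0.189  +1.327  -0.642


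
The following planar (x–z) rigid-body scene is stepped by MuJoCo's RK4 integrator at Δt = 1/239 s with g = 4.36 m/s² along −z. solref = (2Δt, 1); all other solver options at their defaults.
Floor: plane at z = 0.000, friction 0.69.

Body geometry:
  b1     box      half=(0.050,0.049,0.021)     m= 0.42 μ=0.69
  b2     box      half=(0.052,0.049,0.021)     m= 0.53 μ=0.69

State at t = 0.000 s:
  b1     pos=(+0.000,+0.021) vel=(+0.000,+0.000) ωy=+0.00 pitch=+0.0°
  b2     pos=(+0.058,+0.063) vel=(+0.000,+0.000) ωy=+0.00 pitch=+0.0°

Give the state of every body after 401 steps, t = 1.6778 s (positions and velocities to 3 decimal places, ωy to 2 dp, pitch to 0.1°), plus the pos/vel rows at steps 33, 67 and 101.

State at t = 1.6778 s:
  b1     pos=(+0.000,+0.021) vel=(+0.000,+0.000) ωy=+0.00 pitch=+0.0°
  b2     pos=(+0.070,+0.051) vel=(+0.000,+0.000) ωy=-0.01 pitch=+44.4°

Key-timestep trajectory:
   step    t(s)  b1.x    b1.z    b1.vx   b1.vz   b2.x    b2.z    b2.vx   b2.vz 
     33  0.1381   +0.000  +0.021  +0.000  +0.000   +0.063  +0.061  +0.069  -0.046
     67  0.2803   +0.000  +0.021  +0.000  +0.000   +0.074  +0.053  +0.057  +0.026
    101  0.4226   +0.000  +0.021  +0.000  +0.000   +0.073  +0.053  -0.076  -0.028


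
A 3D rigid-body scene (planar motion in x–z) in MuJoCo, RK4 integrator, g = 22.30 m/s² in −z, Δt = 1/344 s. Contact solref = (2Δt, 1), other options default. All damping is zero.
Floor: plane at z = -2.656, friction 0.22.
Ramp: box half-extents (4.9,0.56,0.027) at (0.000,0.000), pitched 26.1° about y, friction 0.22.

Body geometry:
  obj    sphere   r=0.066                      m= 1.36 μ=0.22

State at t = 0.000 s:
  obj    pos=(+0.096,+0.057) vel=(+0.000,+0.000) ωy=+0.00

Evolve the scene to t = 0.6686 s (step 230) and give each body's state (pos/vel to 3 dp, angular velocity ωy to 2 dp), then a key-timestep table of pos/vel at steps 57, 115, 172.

State at t = 0.6686 s:
  obj    pos=(+1.503,-0.633) vel=(+4.208,-2.061) ωy=+70.97

Key-timestep trajectory:
   step    t(s)  obj.x    obj.z    obj.vx   obj.vz 
     57  0.1657   +0.182  +0.014  +1.043  -0.511
    115  0.3343   +0.448  -0.116  +2.104  -1.031
    172  0.5000   +0.883  -0.329  +3.147  -1.542


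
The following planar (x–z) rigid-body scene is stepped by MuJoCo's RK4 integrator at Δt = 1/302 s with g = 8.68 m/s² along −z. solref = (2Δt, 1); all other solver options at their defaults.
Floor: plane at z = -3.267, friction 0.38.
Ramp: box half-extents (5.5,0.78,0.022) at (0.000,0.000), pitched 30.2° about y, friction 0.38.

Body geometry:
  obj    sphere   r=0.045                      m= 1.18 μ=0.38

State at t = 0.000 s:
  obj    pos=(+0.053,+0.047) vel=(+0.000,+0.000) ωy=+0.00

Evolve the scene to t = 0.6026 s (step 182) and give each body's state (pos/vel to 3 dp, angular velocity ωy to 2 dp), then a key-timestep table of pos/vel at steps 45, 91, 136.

State at t = 0.6026 s:
  obj    pos=(+0.542,-0.238) vel=(+1.624,-0.945) ωy=+41.76

Key-timestep trajectory:
   step    t(s)  obj.x    obj.z    obj.vx   obj.vz 
     45  0.1490   +0.083  +0.029  +0.402  -0.234
     91  0.3013   +0.175  -0.025  +0.812  -0.473
    136  0.4503   +0.326  -0.112  +1.214  -0.707


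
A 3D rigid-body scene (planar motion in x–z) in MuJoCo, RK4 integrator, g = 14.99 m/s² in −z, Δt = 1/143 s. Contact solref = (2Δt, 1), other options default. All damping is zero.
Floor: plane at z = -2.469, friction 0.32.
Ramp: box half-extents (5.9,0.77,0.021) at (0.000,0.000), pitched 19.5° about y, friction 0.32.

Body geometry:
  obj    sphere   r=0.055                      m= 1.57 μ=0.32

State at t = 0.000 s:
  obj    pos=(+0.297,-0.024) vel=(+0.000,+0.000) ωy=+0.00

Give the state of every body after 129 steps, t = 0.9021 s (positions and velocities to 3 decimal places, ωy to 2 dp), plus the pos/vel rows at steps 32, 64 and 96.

State at t = 0.9021 s:
  obj    pos=(+1.668,-0.510) vel=(+3.039,-1.076) ωy=+58.61

Key-timestep trajectory:
   step    t(s)  obj.x    obj.z    obj.vx   obj.vz 
     32  0.2238   +0.381  -0.054  +0.754  -0.267
     64  0.4476   +0.634  -0.144  +1.508  -0.534
     96  0.6713   +1.056  -0.293  +2.262  -0.801


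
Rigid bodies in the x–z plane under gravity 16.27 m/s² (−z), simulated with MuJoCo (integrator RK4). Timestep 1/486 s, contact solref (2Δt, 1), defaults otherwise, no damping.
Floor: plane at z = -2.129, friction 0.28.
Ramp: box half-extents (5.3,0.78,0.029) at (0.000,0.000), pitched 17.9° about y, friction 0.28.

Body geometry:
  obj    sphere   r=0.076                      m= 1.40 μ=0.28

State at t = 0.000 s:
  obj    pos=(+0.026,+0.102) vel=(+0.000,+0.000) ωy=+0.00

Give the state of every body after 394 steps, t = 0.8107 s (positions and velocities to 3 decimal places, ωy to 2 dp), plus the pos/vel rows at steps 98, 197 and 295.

State at t = 0.8107 s:
  obj    pos=(+1.143,-0.259) vel=(+2.756,-0.890) ωy=+38.10

Key-timestep trajectory:
   step    t(s)  obj.x    obj.z    obj.vx   obj.vz 
     98  0.2016   +0.095  +0.080  +0.685  -0.221
    197  0.4053   +0.305  +0.012  +1.378  -0.445
    295  0.6070   +0.652  -0.100  +2.063  -0.666


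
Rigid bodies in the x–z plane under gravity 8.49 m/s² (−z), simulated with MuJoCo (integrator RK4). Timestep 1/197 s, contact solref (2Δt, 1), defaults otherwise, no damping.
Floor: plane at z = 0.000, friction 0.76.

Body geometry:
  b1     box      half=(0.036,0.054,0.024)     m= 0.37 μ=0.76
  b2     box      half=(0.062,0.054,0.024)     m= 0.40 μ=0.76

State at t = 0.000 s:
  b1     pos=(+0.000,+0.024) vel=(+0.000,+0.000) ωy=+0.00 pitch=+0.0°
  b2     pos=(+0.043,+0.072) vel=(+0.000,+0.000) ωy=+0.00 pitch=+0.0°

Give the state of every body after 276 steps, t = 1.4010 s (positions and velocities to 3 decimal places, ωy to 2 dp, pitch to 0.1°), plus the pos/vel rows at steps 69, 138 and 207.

State at t = 1.4010 s:
  b1     pos=(+0.000,+0.024) vel=(+0.000,+0.000) ωy=+0.00 pitch=+0.0°
  b2     pos=(+0.057,+0.061) vel=(+0.000,+0.000) ωy=-0.01 pitch=+44.4°

Key-timestep trajectory:
   step    t(s)  b1.x    b1.z    b1.vx   b1.vz   b2.x    b2.z    b2.vx   b2.vz 
     69  0.3503   +0.000  +0.024  +0.000  +0.000   +0.060  +0.062  -0.121  -0.046
    138  0.7005   +0.000  +0.024  +0.000  +0.000   +0.057  +0.061  +0.000  +0.000
    207  1.0508   +0.000  +0.024  +0.000  +0.000   +0.057  +0.061  +0.000  +0.000


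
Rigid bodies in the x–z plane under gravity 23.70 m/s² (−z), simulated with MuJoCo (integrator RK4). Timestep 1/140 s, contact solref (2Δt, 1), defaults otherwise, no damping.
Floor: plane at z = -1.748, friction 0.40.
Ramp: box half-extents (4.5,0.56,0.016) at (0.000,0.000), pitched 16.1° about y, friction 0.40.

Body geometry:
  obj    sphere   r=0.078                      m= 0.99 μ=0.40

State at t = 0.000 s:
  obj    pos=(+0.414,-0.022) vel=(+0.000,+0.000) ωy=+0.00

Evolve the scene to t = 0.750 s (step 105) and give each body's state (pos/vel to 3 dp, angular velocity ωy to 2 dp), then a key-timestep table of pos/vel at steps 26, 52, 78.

State at t = 0.750 s:
  obj    pos=(+1.683,-0.388) vel=(+3.383,-0.976) ωy=+45.13

Key-timestep trajectory:
   step    t(s)  obj.x    obj.z    obj.vx   obj.vz 
     26  0.1857   +0.492  -0.044  +0.838  -0.242
     52  0.3714   +0.725  -0.112  +1.675  -0.484
     78  0.5571   +1.114  -0.224  +2.513  -0.725


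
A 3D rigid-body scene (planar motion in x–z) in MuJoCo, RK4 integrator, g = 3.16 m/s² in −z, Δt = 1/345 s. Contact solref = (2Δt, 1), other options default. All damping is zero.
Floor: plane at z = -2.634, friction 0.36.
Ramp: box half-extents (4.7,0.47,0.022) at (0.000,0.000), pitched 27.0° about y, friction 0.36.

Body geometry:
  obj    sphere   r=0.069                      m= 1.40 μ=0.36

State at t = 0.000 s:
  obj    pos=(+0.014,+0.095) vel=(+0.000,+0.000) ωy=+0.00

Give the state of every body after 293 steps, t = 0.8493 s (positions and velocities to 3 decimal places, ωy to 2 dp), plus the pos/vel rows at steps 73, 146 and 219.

State at t = 0.8493 s:
  obj    pos=(+0.343,-0.073) vel=(+0.775,-0.395) ωy=+12.61

Key-timestep trajectory:
   step    t(s)  obj.x    obj.z    obj.vx   obj.vz 
     73  0.2116   +0.034  +0.085  +0.193  -0.098
    146  0.4232   +0.096  +0.053  +0.386  -0.197
    219  0.6348   +0.198  +0.001  +0.580  -0.295


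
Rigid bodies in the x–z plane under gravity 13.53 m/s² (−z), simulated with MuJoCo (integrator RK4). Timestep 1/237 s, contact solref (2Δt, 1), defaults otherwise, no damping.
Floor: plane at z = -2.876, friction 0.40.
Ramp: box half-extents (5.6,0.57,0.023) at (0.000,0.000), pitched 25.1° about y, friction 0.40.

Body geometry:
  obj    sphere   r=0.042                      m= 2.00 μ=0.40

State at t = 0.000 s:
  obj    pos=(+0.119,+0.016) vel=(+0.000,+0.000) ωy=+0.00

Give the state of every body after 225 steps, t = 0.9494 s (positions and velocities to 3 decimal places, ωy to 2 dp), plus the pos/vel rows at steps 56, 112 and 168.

State at t = 0.9494 s:
  obj    pos=(+1.792,-0.768) vel=(+3.524,-1.651) ωy=+92.66

Key-timestep trajectory:
   step    t(s)  obj.x    obj.z    obj.vx   obj.vz 
     56  0.2363   +0.223  -0.033  +0.877  -0.411
    112  0.4726   +0.534  -0.178  +1.755  -0.822
    168  0.7089   +1.052  -0.421  +2.632  -1.233


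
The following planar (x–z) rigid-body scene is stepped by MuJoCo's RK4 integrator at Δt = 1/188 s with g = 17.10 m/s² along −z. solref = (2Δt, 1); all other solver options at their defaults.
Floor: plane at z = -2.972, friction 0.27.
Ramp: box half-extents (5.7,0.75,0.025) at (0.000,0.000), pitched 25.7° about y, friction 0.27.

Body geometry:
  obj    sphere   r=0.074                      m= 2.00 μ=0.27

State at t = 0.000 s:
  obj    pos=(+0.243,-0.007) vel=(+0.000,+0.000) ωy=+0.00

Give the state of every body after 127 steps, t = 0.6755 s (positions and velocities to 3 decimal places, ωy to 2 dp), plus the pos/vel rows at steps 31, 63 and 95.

State at t = 0.6755 s:
  obj    pos=(+1.332,-0.531) vel=(+3.224,-1.552) ωy=+48.34

Key-timestep trajectory:
   step    t(s)  obj.x    obj.z    obj.vx   obj.vz 
     31  0.1649   +0.308  -0.038  +0.787  -0.379
     63  0.3351   +0.511  -0.136  +1.600  -0.770
     95  0.5053   +0.852  -0.300  +2.412  -1.161


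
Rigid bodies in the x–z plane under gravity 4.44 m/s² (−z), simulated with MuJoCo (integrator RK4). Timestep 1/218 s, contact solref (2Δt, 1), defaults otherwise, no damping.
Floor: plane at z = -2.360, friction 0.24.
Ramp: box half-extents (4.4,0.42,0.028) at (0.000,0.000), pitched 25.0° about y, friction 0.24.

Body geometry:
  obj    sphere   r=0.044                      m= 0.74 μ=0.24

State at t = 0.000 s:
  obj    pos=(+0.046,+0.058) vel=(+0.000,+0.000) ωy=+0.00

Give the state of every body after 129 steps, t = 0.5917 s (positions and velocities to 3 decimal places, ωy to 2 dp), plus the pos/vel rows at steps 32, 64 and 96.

State at t = 0.5917 s:
  obj    pos=(+0.259,-0.041) vel=(+0.719,-0.335) ωy=+18.02

Key-timestep trajectory:
   step    t(s)  obj.x    obj.z    obj.vx   obj.vz 
     32  0.1468   +0.059  +0.052  +0.178  -0.083
     64  0.2936   +0.098  +0.034  +0.357  -0.166
     96  0.4404   +0.164  +0.003  +0.535  -0.249


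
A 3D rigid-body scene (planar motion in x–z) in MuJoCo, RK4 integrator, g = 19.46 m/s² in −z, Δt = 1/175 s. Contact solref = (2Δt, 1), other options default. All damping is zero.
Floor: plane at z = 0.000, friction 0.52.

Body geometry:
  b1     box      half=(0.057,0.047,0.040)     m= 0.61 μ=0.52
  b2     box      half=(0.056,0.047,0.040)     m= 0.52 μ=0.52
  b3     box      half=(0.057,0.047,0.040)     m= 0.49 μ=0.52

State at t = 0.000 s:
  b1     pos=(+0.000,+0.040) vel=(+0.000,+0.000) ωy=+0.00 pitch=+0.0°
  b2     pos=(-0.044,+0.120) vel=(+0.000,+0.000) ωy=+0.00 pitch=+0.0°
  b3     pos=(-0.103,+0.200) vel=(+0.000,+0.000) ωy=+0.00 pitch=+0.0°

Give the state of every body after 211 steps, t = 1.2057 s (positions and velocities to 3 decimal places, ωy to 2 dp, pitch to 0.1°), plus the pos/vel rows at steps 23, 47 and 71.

State at t = 1.2057 s:
  b1     pos=(+0.000,+0.040) vel=(+0.000,+0.000) ωy=+0.00 pitch=+0.0°
  b2     pos=(-0.110,+0.056) vel=(+0.000,+0.000) ωy=+0.00 pitch=-90.0°
  b3     pos=(-0.332,+0.040) vel=(+0.000,+0.000) ωy=+0.00 pitch=+180.0°

Key-timestep trajectory:
   step    t(s)  b1.x    b1.z    b1.vx   b1.vz   b2.x    b2.z    b2.vx   b2.vz   b3.x    b3.z    b3.vx   b3.vz 
     23  0.1314   +0.000  +0.040  +0.000  +0.000   -0.057  +0.122  -0.212  -0.032   -0.138  +0.180  -0.536  -0.519
     47  0.2686   +0.000  +0.040  +0.000  +0.000   -0.113  +0.052  -0.146  -0.560   -0.239  +0.059  -0.559  +0.398
     71  0.4057   +0.000  +0.040  +0.000  +0.000   -0.110  +0.056  +0.000  +0.000   -0.307  +0.059  -0.612  -0.357


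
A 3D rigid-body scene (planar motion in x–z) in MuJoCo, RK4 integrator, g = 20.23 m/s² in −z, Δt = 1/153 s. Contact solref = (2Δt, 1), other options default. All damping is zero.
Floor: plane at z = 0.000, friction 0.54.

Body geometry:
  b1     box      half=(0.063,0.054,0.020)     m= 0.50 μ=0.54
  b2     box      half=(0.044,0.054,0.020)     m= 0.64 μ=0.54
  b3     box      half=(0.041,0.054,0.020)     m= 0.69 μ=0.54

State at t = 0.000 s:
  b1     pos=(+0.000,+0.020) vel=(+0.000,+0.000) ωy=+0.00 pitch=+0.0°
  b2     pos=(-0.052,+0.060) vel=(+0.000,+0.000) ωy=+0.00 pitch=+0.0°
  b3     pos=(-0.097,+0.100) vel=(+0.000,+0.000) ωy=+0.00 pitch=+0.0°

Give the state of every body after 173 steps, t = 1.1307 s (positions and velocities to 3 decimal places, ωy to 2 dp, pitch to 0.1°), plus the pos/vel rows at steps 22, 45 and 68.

State at t = 1.1307 s:
  b1     pos=(+0.000,+0.020) vel=(+0.000,+0.000) ωy=+0.00 pitch=+0.0°
  b2     pos=(-0.147,+0.039) vel=(+0.001,+0.000) ωy=-0.01 pitch=-150.3°
  b3     pos=(-0.230,+0.020) vel=(+0.000,+0.000) ωy=+0.00 pitch=+180.0°

Key-timestep trajectory:
   step    t(s)  b1.x    b1.z    b1.vx   b1.vz   b2.x    b2.z    b2.vx   b2.vz   b3.x    b3.z    b3.vx   b3.vz 
     22  0.1438   +0.000  +0.020  +0.000  +0.001   -0.075  +0.058  -0.358  -0.370   -0.139  +0.039  -0.324  -0.398
     45  0.2941   +0.000  +0.020  +0.000  +0.000   -0.123  +0.048  -0.125  -0.015   -0.177  +0.045  -0.147  +0.030
     68  0.4444   +0.000  +0.020  +0.000  +0.000   -0.143  +0.042  -0.085  +0.009   -0.215  +0.034  -0.452  -0.348


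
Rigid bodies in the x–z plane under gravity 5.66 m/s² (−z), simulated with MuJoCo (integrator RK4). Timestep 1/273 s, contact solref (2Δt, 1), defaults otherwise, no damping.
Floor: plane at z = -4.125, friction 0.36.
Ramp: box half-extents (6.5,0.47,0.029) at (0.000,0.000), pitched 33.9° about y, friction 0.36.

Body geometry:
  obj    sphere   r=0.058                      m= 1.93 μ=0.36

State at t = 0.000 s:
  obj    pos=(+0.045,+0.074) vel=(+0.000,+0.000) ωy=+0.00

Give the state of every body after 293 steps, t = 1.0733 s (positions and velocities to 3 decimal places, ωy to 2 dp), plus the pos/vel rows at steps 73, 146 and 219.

State at t = 1.0733 s:
  obj    pos=(+1.123,-0.650) vel=(+2.009,-1.350) ωy=+41.72

Key-timestep trajectory:
   step    t(s)  obj.x    obj.z    obj.vx   obj.vz 
     73  0.2674   +0.112  +0.029  +0.501  -0.336
    146  0.5348   +0.313  -0.105  +1.001  -0.673
    219  0.8022   +0.648  -0.330  +1.501  -1.009


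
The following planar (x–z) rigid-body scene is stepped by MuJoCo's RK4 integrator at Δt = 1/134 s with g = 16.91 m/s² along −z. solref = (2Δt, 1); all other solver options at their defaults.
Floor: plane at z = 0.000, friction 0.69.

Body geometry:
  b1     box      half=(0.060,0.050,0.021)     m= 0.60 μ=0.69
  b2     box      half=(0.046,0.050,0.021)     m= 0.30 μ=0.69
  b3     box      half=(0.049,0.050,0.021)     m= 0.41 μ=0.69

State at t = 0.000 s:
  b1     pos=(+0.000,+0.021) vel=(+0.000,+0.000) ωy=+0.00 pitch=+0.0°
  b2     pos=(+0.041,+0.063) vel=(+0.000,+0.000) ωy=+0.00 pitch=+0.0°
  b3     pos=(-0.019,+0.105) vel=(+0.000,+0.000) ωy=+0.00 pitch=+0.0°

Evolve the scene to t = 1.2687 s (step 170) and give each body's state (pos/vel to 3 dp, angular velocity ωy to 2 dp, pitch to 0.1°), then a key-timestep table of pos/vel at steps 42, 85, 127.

State at t = 1.2687 s:
  b1     pos=(+0.000,+0.021) vel=(+0.000,+0.000) ωy=+0.00 pitch=+0.0°
  b2     pos=(+0.042,+0.063) vel=(+0.001,+0.000) ωy=+0.00 pitch=+0.0°
  b3     pos=(-0.029,+0.090) vel=(-0.001,-0.001) ωy=+0.03 pitch=-40.3°

Key-timestep trajectory:
   step    t(s)  b1.x    b1.z    b1.vx   b1.vz   b2.x    b2.z    b2.vx   b2.vz   b3.x    b3.z    b3.vx   b3.vz 
     42  0.3134   +0.000  +0.021  +0.000  +0.000   +0.041  +0.063  +0.001  +0.000   -0.029  +0.090  -0.001  -0.001
     85  0.6343   +0.000  +0.021  +0.000  +0.000   +0.042  +0.063  +0.001  +0.000   -0.029  +0.090  -0.001  -0.001
    127  0.9478   +0.000  +0.021  +0.000  +0.000   +0.042  +0.063  +0.001  +0.000   -0.029  +0.090  -0.001  -0.001


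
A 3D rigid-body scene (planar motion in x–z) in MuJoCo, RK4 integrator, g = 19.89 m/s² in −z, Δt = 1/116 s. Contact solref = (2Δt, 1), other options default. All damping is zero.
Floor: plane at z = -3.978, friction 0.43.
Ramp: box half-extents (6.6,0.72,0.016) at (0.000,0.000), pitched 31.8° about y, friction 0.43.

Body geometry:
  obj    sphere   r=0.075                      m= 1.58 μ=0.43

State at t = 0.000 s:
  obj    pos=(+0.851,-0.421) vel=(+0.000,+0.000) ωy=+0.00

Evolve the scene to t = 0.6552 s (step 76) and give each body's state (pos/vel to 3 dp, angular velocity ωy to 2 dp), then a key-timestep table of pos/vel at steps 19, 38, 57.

State at t = 0.6552 s:
  obj    pos=(+2.217,-1.268) vel=(+4.168,-2.585) ωy=+65.38

Key-timestep trajectory:
   step    t(s)  obj.x    obj.z    obj.vx   obj.vz 
     19  0.1638   +0.937  -0.474  +1.043  -0.646
     38  0.3276   +1.193  -0.632  +2.085  -1.292
     57  0.4914   +1.619  -0.897  +3.126  -1.938
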